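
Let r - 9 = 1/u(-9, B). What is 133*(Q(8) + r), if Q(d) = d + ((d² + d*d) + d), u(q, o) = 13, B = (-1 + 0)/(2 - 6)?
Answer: 264670/13 ≈ 20359.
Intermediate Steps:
B = ¼ (B = -1/(-4) = -1*(-¼) = ¼ ≈ 0.25000)
Q(d) = 2*d + 2*d² (Q(d) = d + ((d² + d²) + d) = d + (2*d² + d) = d + (d + 2*d²) = 2*d + 2*d²)
r = 118/13 (r = 9 + 1/13 = 118/13 ≈ 9.0769)
133*(Q(8) + r) = 133*(2*8*(1 + 8) + 118/13) = 133*(2*8*9 + 118/13) = 133*(144 + 118/13) = 133*(1990/13) = 264670/13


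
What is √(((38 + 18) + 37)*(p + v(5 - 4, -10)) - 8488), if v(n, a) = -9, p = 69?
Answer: 2*I*√727 ≈ 53.926*I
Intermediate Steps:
√(((38 + 18) + 37)*(p + v(5 - 4, -10)) - 8488) = √(((38 + 18) + 37)*(69 - 9) - 8488) = √((56 + 37)*60 - 8488) = √(93*60 - 8488) = √(5580 - 8488) = √(-2908) = 2*I*√727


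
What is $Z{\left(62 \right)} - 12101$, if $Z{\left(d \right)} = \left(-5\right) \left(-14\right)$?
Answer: $-12031$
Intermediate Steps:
$Z{\left(d \right)} = 70$
$Z{\left(62 \right)} - 12101 = 70 - 12101 = -12031$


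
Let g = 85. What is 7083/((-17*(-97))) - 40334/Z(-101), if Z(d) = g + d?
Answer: 33312047/13192 ≈ 2525.2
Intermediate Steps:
Z(d) = 85 + d
7083/((-17*(-97))) - 40334/Z(-101) = 7083/((-17*(-97))) - 40334/(85 - 101) = 7083/1649 - 40334/(-16) = 7083*(1/1649) - 40334*(-1/16) = 7083/1649 + 20167/8 = 33312047/13192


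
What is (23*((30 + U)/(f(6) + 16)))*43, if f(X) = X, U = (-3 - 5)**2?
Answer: 46483/11 ≈ 4225.7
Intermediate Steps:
U = 64 (U = (-8)**2 = 64)
(23*((30 + U)/(f(6) + 16)))*43 = (23*((30 + 64)/(6 + 16)))*43 = (23*(94/22))*43 = (23*(94*(1/22)))*43 = (23*(47/11))*43 = (1081/11)*43 = 46483/11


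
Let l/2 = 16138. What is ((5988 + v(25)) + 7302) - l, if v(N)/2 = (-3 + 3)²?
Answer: -18986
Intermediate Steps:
v(N) = 0 (v(N) = 2*(-3 + 3)² = 2*0² = 2*0 = 0)
l = 32276 (l = 2*16138 = 32276)
((5988 + v(25)) + 7302) - l = ((5988 + 0) + 7302) - 1*32276 = (5988 + 7302) - 32276 = 13290 - 32276 = -18986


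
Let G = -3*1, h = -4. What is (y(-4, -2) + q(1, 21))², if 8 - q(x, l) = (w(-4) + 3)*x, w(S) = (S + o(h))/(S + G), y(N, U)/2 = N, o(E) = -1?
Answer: 676/49 ≈ 13.796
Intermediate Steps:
G = -3
y(N, U) = 2*N
w(S) = (-1 + S)/(-3 + S) (w(S) = (S - 1)/(S - 3) = (-1 + S)/(-3 + S))
q(x, l) = 8 - 26*x/7 (q(x, l) = 8 - ((-1 - 4)/(-3 - 4) + 3)*x = 8 - (-5/(-7) + 3)*x = 8 - (-⅐*(-5) + 3)*x = 8 - (5/7 + 3)*x = 8 - 26*x/7)
(y(-4, -2) + q(1, 21))² = (2*(-4) + (8 - 26/7*1))² = (-8 + (8 - 26/7))² = (-8 + 30/7)² = (-26/7)² = 676/49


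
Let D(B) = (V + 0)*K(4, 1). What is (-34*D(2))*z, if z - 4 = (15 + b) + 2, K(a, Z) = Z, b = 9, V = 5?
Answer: -5100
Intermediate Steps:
D(B) = 5 (D(B) = (5 + 0)*1 = 5*1 = 5)
z = 30 (z = 4 + ((15 + 9) + 2) = 4 + (24 + 2) = 4 + 26 = 30)
(-34*D(2))*z = -34*5*30 = -170*30 = -5100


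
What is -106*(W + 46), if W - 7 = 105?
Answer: -16748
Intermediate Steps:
W = 112 (W = 7 + 105 = 112)
-106*(W + 46) = -106*(112 + 46) = -106*158 = -16748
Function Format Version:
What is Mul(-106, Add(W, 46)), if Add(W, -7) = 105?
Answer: -16748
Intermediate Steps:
W = 112 (W = Add(7, 105) = 112)
Mul(-106, Add(W, 46)) = Mul(-106, Add(112, 46)) = Mul(-106, 158) = -16748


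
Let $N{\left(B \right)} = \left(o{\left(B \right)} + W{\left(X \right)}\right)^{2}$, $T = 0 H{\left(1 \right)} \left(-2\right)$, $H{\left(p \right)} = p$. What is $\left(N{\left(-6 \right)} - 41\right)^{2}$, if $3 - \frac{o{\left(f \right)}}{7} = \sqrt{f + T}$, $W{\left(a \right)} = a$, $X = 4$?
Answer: $-650900 - 203000 i \sqrt{6} \approx -6.509 \cdot 10^{5} - 4.9725 \cdot 10^{5} i$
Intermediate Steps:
$T = 0$ ($T = 0 \cdot 1 \left(-2\right) = 0 \left(-2\right) = 0$)
$o{\left(f \right)} = 21 - 7 \sqrt{f}$ ($o{\left(f \right)} = 21 - 7 \sqrt{f + 0} = 21 - 7 \sqrt{f}$)
$N{\left(B \right)} = \left(25 - 7 \sqrt{B}\right)^{2}$ ($N{\left(B \right)} = \left(\left(21 - 7 \sqrt{B}\right) + 4\right)^{2} = \left(25 - 7 \sqrt{B}\right)^{2}$)
$\left(N{\left(-6 \right)} - 41\right)^{2} = \left(\left(-25 + 7 \sqrt{-6}\right)^{2} - 41\right)^{2} = \left(\left(-25 + 7 i \sqrt{6}\right)^{2} - 41\right)^{2} = \left(-41 + \left(-25 + 7 i \sqrt{6}\right)^{2}\right)^{2}$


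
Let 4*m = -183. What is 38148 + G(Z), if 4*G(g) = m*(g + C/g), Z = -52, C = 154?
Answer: 16131075/416 ≈ 38777.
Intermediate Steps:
m = -183/4 (m = (¼)*(-183) = -183/4 ≈ -45.750)
G(g) = -14091/(8*g) - 183*g/16 (G(g) = (-183*(g + 154/g)/4)/4 = (-14091/(2*g) - 183*g/4)/4 = -14091/(8*g) - 183*g/16)
38148 + G(Z) = 38148 + (183/16)*(-154 - 1*(-52)²)/(-52) = 38148 + (183/16)*(-1/52)*(-154 - 1*2704) = 38148 + (183/16)*(-1/52)*(-154 - 2704) = 38148 + (183/16)*(-1/52)*(-2858) = 38148 + 261507/416 = 16131075/416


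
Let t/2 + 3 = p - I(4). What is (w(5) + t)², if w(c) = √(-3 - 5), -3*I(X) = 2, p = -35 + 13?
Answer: 21244/9 - 584*I*√2/3 ≈ 2360.4 - 275.3*I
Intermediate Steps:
p = -22
I(X) = -⅔ (I(X) = -⅓*2 = -⅔)
w(c) = 2*I*√2 (w(c) = √(-8) = 2*I*√2)
t = -146/3 (t = -6 + 2*(-22 - 1*(-⅔)) = -6 + 2*(-22 + ⅔) = -6 + 2*(-64/3) = -6 - 128/3 = -146/3 ≈ -48.667)
(w(5) + t)² = (2*I*√2 - 146/3)² = (-146/3 + 2*I*√2)²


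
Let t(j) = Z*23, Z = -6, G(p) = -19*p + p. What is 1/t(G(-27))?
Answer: -1/138 ≈ -0.0072464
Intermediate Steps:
G(p) = -18*p
t(j) = -138 (t(j) = -6*23 = -138)
1/t(G(-27)) = 1/(-138) = -1/138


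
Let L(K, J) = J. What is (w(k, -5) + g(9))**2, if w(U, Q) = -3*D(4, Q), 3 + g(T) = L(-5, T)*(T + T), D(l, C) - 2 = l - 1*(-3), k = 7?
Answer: 17424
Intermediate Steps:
D(l, C) = 5 + l (D(l, C) = 2 + (l - 1*(-3)) = 2 + (l + 3) = 2 + (3 + l) = 5 + l)
g(T) = -3 + 2*T**2 (g(T) = -3 + T*(T + T) = -3 + T*(2*T) = -3 + 2*T**2)
w(U, Q) = -27 (w(U, Q) = -3*(5 + 4) = -3*9 = -27)
(w(k, -5) + g(9))**2 = (-27 + (-3 + 2*9**2))**2 = (-27 + (-3 + 2*81))**2 = (-27 + (-3 + 162))**2 = (-27 + 159)**2 = 132**2 = 17424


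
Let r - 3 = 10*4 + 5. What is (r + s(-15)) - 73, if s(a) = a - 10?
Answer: -50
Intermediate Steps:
r = 48 (r = 3 + (10*4 + 5) = 3 + (40 + 5) = 3 + 45 = 48)
s(a) = -10 + a
(r + s(-15)) - 73 = (48 + (-10 - 15)) - 73 = (48 - 25) - 73 = 23 - 73 = -50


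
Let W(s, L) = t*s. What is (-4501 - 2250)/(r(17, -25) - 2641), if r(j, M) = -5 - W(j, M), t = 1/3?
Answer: 471/185 ≈ 2.5459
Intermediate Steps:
t = 1/3 ≈ 0.33333
W(s, L) = s/3
r(j, M) = -5 - j/3
(-4501 - 2250)/(r(17, -25) - 2641) = (-4501 - 2250)/((-5 - 1/3*17) - 2641) = -6751/((-5 - 17/3) - 2641) = -6751/(-32/3 - 2641) = -6751/(-7955/3) = -6751*(-3/7955) = 471/185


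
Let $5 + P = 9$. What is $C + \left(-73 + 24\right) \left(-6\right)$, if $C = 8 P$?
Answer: $326$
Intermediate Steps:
$P = 4$ ($P = -5 + 9 = 4$)
$C = 32$ ($C = 8 \cdot 4 = 32$)
$C + \left(-73 + 24\right) \left(-6\right) = 32 + \left(-73 + 24\right) \left(-6\right) = 32 - -294 = 32 + 294 = 326$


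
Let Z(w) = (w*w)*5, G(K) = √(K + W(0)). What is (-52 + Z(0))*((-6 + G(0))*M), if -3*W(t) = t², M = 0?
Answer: 0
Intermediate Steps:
W(t) = -t²/3
G(K) = √K (G(K) = √(K - ⅓*0²) = √(K - ⅓*0) = √(K + 0) = √K)
Z(w) = 5*w² (Z(w) = w²*5 = 5*w²)
(-52 + Z(0))*((-6 + G(0))*M) = (-52 + 5*0²)*((-6 + √0)*0) = (-52 + 5*0)*((-6 + 0)*0) = (-52 + 0)*(-6*0) = -52*0 = 0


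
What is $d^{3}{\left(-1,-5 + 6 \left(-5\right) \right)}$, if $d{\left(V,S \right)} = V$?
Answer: $-1$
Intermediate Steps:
$d^{3}{\left(-1,-5 + 6 \left(-5\right) \right)} = \left(-1\right)^{3} = -1$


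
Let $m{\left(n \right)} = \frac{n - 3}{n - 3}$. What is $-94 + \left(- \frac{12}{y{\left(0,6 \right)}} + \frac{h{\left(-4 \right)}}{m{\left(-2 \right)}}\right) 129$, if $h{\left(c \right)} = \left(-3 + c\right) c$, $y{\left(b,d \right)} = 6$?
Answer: $3260$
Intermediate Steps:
$h{\left(c \right)} = c \left(-3 + c\right)$
$m{\left(n \right)} = 1$ ($m{\left(n \right)} = \frac{-3 + n}{-3 + n} = 1$)
$-94 + \left(- \frac{12}{y{\left(0,6 \right)}} + \frac{h{\left(-4 \right)}}{m{\left(-2 \right)}}\right) 129 = -94 + \left(- \frac{12}{6} + \frac{\left(-4\right) \left(-3 - 4\right)}{1}\right) 129 = -94 + \left(\left(-12\right) \frac{1}{6} + \left(-4\right) \left(-7\right) 1\right) 129 = -94 + \left(-2 + 28 \cdot 1\right) 129 = -94 + \left(-2 + 28\right) 129 = -94 + 26 \cdot 129 = -94 + 3354 = 3260$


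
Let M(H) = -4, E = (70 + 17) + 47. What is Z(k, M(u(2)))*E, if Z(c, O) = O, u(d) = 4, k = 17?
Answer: -536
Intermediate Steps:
E = 134 (E = 87 + 47 = 134)
Z(k, M(u(2)))*E = -4*134 = -536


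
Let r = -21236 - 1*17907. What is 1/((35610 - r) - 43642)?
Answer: 1/31111 ≈ 3.2143e-5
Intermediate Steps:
r = -39143 (r = -21236 - 17907 = -39143)
1/((35610 - r) - 43642) = 1/((35610 - 1*(-39143)) - 43642) = 1/((35610 + 39143) - 43642) = 1/(74753 - 43642) = 1/31111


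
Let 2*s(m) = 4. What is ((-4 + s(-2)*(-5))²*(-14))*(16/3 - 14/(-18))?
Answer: -150920/9 ≈ -16769.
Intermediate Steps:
s(m) = 2 (s(m) = (½)*4 = 2)
((-4 + s(-2)*(-5))²*(-14))*(16/3 - 14/(-18)) = ((-4 + 2*(-5))²*(-14))*(16/3 - 14/(-18)) = ((-4 - 10)²*(-14))*(16*(⅓) - 14*(-1/18)) = ((-14)²*(-14))*(16/3 + 7/9) = (196*(-14))*(55/9) = -2744*55/9 = -150920/9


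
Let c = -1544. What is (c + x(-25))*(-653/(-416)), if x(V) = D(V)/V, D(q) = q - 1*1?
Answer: -12594411/5200 ≈ -2422.0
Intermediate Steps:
D(q) = -1 + q (D(q) = q - 1 = -1 + q)
x(V) = (-1 + V)/V
(c + x(-25))*(-653/(-416)) = (-1544 + (-1 - 25)/(-25))*(-653/(-416)) = (-1544 - 1/25*(-26))*(-653*(-1/416)) = (-1544 + 26/25)*(653/416) = -38574/25*653/416 = -12594411/5200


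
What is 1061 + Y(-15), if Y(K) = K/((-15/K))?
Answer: 1046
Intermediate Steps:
Y(K) = -K²/15 (Y(K) = K*(-K/15) = -K²/15)
1061 + Y(-15) = 1061 - 1/15*(-15)² = 1061 - 1/15*225 = 1061 - 15 = 1046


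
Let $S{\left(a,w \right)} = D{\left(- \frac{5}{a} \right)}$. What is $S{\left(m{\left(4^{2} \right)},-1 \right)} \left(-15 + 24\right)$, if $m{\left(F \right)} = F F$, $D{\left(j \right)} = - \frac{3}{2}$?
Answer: $- \frac{27}{2} \approx -13.5$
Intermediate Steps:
$D{\left(j \right)} = - \frac{3}{2}$ ($D{\left(j \right)} = \left(-3\right) \frac{1}{2} = - \frac{3}{2}$)
$m{\left(F \right)} = F^{2}$
$S{\left(a,w \right)} = - \frac{3}{2}$
$S{\left(m{\left(4^{2} \right)},-1 \right)} \left(-15 + 24\right) = - \frac{3 \left(-15 + 24\right)}{2} = \left(- \frac{3}{2}\right) 9 = - \frac{27}{2}$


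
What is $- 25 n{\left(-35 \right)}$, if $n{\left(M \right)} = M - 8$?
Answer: $1075$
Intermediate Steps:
$n{\left(M \right)} = -8 + M$ ($n{\left(M \right)} = M - 8 = -8 + M$)
$- 25 n{\left(-35 \right)} = - 25 \left(-8 - 35\right) = \left(-25\right) \left(-43\right) = 1075$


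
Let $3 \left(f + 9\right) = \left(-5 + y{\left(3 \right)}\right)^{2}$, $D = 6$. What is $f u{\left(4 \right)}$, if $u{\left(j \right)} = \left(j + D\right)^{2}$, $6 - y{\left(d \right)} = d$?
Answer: $- \frac{2300}{3} \approx -766.67$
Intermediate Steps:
$y{\left(d \right)} = 6 - d$
$u{\left(j \right)} = \left(6 + j\right)^{2}$ ($u{\left(j \right)} = \left(j + 6\right)^{2} = \left(6 + j\right)^{2}$)
$f = - \frac{23}{3}$ ($f = -9 + \frac{\left(-5 + \left(6 - 3\right)\right)^{2}}{3} = -9 + \frac{\left(-5 + 3\right)^{2}}{3} = -9 + \frac{\left(-2\right)^{2}}{3} = -9 + \frac{1}{3} \cdot 4 = -9 + \frac{4}{3} = - \frac{23}{3} \approx -7.6667$)
$f u{\left(4 \right)} = - \frac{23 \left(6 + 4\right)^{2}}{3} = - \frac{23 \cdot 10^{2}}{3} = \left(- \frac{23}{3}\right) 100 = - \frac{2300}{3}$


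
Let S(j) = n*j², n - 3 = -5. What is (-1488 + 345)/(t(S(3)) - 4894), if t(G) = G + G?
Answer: 1143/4930 ≈ 0.23185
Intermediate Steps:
n = -2 (n = 3 - 5 = -2)
S(j) = -2*j²
t(G) = 2*G
(-1488 + 345)/(t(S(3)) - 4894) = (-1488 + 345)/(2*(-2*3²) - 4894) = -1143/(2*(-2*9) - 4894) = -1143/(2*(-18) - 4894) = -1143/(-36 - 4894) = -1143/(-4930) = -1143*(-1/4930) = 1143/4930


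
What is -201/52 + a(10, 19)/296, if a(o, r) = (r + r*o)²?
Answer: 552979/3848 ≈ 143.71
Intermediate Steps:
a(o, r) = (r + o*r)²
-201/52 + a(10, 19)/296 = -201/52 + (19²*(1 + 10)²)/296 = -201*1/52 + (361*11²)*(1/296) = -201/52 + (361*121)*(1/296) = -201/52 + 43681*(1/296) = -201/52 + 43681/296 = 552979/3848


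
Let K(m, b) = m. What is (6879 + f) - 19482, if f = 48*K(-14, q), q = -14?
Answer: -13275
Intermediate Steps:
f = -672 (f = 48*(-14) = -672)
(6879 + f) - 19482 = (6879 - 672) - 19482 = 6207 - 19482 = -13275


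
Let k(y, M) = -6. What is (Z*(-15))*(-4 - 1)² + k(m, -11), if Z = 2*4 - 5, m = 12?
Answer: -1131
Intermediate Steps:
Z = 3 (Z = 8 - 5 = 3)
(Z*(-15))*(-4 - 1)² + k(m, -11) = (3*(-15))*(-4 - 1)² - 6 = -45*(-5)² - 6 = -45*25 - 6 = -1125 - 6 = -1131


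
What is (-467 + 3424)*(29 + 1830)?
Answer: 5497063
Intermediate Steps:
(-467 + 3424)*(29 + 1830) = 2957*1859 = 5497063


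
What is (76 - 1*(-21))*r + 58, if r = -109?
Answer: -10515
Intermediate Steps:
(76 - 1*(-21))*r + 58 = (76 - 1*(-21))*(-109) + 58 = (76 + 21)*(-109) + 58 = 97*(-109) + 58 = -10573 + 58 = -10515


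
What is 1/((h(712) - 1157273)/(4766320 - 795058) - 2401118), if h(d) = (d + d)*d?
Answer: -1323754/3178489604767 ≈ -4.1647e-7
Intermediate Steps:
h(d) = 2*d² (h(d) = (2*d)*d = 2*d²)
1/((h(712) - 1157273)/(4766320 - 795058) - 2401118) = 1/((2*712² - 1157273)/(4766320 - 795058) - 2401118) = 1/((2*506944 - 1157273)/3971262 - 2401118) = 1/((1013888 - 1157273)*(1/3971262) - 2401118) = 1/(-143385*1/3971262 - 2401118) = 1/(-47795/1323754 - 2401118) = 1/(-3178489604767/1323754) = -1323754/3178489604767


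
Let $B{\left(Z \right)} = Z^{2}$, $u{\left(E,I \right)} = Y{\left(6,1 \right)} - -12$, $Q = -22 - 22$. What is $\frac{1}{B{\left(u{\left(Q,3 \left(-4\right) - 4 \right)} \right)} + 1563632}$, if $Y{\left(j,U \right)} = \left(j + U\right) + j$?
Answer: $\frac{1}{1564257} \approx 6.3928 \cdot 10^{-7}$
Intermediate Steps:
$Y{\left(j,U \right)} = U + 2 j$ ($Y{\left(j,U \right)} = \left(U + j\right) + j = U + 2 j$)
$Q = -44$ ($Q = -22 - 22 = -44$)
$u{\left(E,I \right)} = 25$ ($u{\left(E,I \right)} = \left(1 + 2 \cdot 6\right) - -12 = \left(1 + 12\right) + 12 = 13 + 12 = 25$)
$\frac{1}{B{\left(u{\left(Q,3 \left(-4\right) - 4 \right)} \right)} + 1563632} = \frac{1}{25^{2} + 1563632} = \frac{1}{625 + 1563632} = \frac{1}{1564257}$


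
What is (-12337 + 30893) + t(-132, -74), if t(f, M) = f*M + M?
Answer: 28250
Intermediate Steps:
t(f, M) = M + M*f (t(f, M) = M*f + M = M + M*f)
(-12337 + 30893) + t(-132, -74) = (-12337 + 30893) - 74*(1 - 132) = 18556 - 74*(-131) = 18556 + 9694 = 28250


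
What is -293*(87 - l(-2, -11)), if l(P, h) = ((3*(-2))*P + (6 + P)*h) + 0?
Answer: -34867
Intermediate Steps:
l(P, h) = -6*P + h*(6 + P) (l(P, h) = (-6*P + h*(6 + P)) + 0 = -6*P + h*(6 + P))
-293*(87 - l(-2, -11)) = -293*(87 - (-6*(-2) + 6*(-11) - 2*(-11))) = -293*(87 - (12 - 66 + 22)) = -293*(87 - 1*(-32)) = -293*(87 + 32) = -293*119 = -34867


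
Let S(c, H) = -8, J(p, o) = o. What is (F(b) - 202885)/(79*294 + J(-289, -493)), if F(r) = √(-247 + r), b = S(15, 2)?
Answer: -202885/22733 + I*√255/22733 ≈ -8.9247 + 0.00070245*I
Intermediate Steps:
b = -8
(F(b) - 202885)/(79*294 + J(-289, -493)) = (√(-247 - 8) - 202885)/(79*294 - 493) = (√(-255) - 202885)/(23226 - 493) = (I*√255 - 202885)/22733 = (-202885 + I*√255)*(1/22733) = -202885/22733 + I*√255/22733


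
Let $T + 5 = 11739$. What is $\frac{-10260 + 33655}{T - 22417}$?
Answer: $- \frac{23395}{10683} \approx -2.1899$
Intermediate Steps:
$T = 11734$ ($T = -5 + 11739 = 11734$)
$\frac{-10260 + 33655}{T - 22417} = \frac{-10260 + 33655}{11734 - 22417} = \frac{23395}{-10683} = 23395 \left(- \frac{1}{10683}\right) = - \frac{23395}{10683}$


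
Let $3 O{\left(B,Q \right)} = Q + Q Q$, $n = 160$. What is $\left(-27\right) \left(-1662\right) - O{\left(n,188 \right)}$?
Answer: $33030$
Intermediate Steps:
$O{\left(B,Q \right)} = \frac{Q}{3} + \frac{Q^{2}}{3}$ ($O{\left(B,Q \right)} = \frac{Q + Q Q}{3} = \frac{Q + Q^{2}}{3} = \frac{Q}{3} + \frac{Q^{2}}{3}$)
$\left(-27\right) \left(-1662\right) - O{\left(n,188 \right)} = \left(-27\right) \left(-1662\right) - \frac{1}{3} \cdot 188 \left(1 + 188\right) = 44874 - \frac{1}{3} \cdot 188 \cdot 189 = 44874 - 11844 = 33030$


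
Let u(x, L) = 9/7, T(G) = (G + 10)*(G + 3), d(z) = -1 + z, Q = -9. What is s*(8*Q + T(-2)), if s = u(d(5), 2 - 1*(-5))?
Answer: -576/7 ≈ -82.286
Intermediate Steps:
T(G) = (3 + G)*(10 + G) (T(G) = (10 + G)*(3 + G) = (3 + G)*(10 + G))
u(x, L) = 9/7 (u(x, L) = 9*(⅐) = 9/7)
s = 9/7 ≈ 1.2857
s*(8*Q + T(-2)) = 9*(8*(-9) + (30 + (-2)² + 13*(-2)))/7 = 9*(-72 + (30 + 4 - 26))/7 = 9*(-72 + 8)/7 = (9/7)*(-64) = -576/7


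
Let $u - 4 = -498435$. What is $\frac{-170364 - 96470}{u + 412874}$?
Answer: $\frac{266834}{85557} \approx 3.1188$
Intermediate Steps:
$u = -498431$ ($u = 4 - 498435 = -498431$)
$\frac{-170364 - 96470}{u + 412874} = \frac{-170364 - 96470}{-498431 + 412874} = - \frac{266834}{-85557} = \left(-266834\right) \left(- \frac{1}{85557}\right) = \frac{266834}{85557}$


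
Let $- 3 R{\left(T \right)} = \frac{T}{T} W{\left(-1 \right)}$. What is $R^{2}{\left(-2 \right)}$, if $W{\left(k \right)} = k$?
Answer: $\frac{1}{9} \approx 0.11111$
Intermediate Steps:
$R{\left(T \right)} = \frac{1}{3}$ ($R{\left(T \right)} = - \frac{\frac{T}{T} \left(-1\right)}{3} = - \frac{1 \left(-1\right)}{3} = \left(- \frac{1}{3}\right) \left(-1\right) = \frac{1}{3}$)
$R^{2}{\left(-2 \right)} = \left(\frac{1}{3}\right)^{2} = \frac{1}{9}$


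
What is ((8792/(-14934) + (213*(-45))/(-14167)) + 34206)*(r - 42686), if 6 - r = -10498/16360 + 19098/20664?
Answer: -181284194982549230310677/124173593637870 ≈ -1.4599e+9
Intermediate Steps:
r = 6711339/1173830 (r = 6 - (-10498/16360 + 19098/20664) = 6 - (-10498*1/16360 + 19098*(1/20664)) = 6 - (-5249/8180 + 1061/1148) = 6 - 1*331641/1173830 = 6 - 331641/1173830 = 6711339/1173830 ≈ 5.7175)
((8792/(-14934) + (213*(-45))/(-14167)) + 34206)*(r - 42686) = ((8792/(-14934) + (213*(-45))/(-14167)) + 34206)*(6711339/1173830 - 42686) = ((8792*(-1/14934) - 9585*(-1/14167)) + 34206)*(-50099396041/1173830) = ((-4396/7467 + 9585/14167) + 34206)*(-50099396041/1173830) = (9293063/105784989 + 34206)*(-50099396041/1173830) = (3618490626797/105784989)*(-50099396041/1173830) = -181284194982549230310677/124173593637870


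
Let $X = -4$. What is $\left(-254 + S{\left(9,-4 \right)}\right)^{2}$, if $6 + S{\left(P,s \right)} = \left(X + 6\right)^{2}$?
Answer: $65536$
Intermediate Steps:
$S{\left(P,s \right)} = -2$ ($S{\left(P,s \right)} = -6 + \left(-4 + 6\right)^{2} = -6 + 2^{2} = -6 + 4 = -2$)
$\left(-254 + S{\left(9,-4 \right)}\right)^{2} = \left(-254 - 2\right)^{2} = \left(-256\right)^{2} = 65536$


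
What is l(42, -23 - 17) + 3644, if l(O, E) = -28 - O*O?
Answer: 1852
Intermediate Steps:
l(O, E) = -28 - O²
l(42, -23 - 17) + 3644 = (-28 - 1*42²) + 3644 = (-28 - 1*1764) + 3644 = (-28 - 1764) + 3644 = -1792 + 3644 = 1852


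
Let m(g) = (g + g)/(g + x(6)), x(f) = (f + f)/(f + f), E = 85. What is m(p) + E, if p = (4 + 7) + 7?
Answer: 1651/19 ≈ 86.895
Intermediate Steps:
x(f) = 1 (x(f) = (2*f)/((2*f)) = (2*f)*(1/(2*f)) = 1)
p = 18 (p = 11 + 7 = 18)
m(g) = 2*g/(1 + g) (m(g) = (g + g)/(g + 1) = (2*g)/(1 + g) = 2*g/(1 + g))
m(p) + E = 2*18/(1 + 18) + 85 = 2*18/19 + 85 = 2*18*(1/19) + 85 = 36/19 + 85 = 1651/19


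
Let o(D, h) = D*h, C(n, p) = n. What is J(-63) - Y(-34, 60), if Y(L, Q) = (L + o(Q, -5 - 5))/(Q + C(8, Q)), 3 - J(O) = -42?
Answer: 1847/34 ≈ 54.324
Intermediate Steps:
J(O) = 45 (J(O) = 3 - 1*(-42) = 3 + 42 = 45)
Y(L, Q) = (L - 10*Q)/(8 + Q) (Y(L, Q) = (L + Q*(-5 - 5))/(Q + 8) = (L + Q*(-10))/(8 + Q) = (L - 10*Q)/(8 + Q))
J(-63) - Y(-34, 60) = 45 - (-34 - 10*60)/(8 + 60) = 45 - (-34 - 600)/68 = 45 - (-634)/68 = 45 - 1*(-317/34) = 45 + 317/34 = 1847/34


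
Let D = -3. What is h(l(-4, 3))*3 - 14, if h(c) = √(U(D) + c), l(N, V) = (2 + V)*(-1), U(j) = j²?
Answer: -8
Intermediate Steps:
l(N, V) = -2 - V
h(c) = √(9 + c) (h(c) = √((-3)² + c) = √(9 + c))
h(l(-4, 3))*3 - 14 = √(9 + (-2 - 1*3))*3 - 14 = √(9 + (-2 - 3))*3 - 14 = √(9 - 5)*3 - 14 = √4*3 - 14 = 2*3 - 14 = 6 - 14 = -8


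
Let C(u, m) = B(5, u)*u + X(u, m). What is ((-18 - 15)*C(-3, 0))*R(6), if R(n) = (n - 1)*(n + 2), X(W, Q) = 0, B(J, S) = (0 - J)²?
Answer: 99000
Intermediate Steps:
B(J, S) = J² (B(J, S) = (-J)² = J²)
C(u, m) = 25*u (C(u, m) = 5²*u + 0 = 25*u + 0 = 25*u)
R(n) = (-1 + n)*(2 + n)
((-18 - 15)*C(-3, 0))*R(6) = ((-18 - 15)*(25*(-3)))*(-2 + 6 + 6²) = (-33*(-75))*(-2 + 6 + 36) = 2475*40 = 99000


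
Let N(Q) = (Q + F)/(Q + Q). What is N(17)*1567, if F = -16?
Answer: 1567/34 ≈ 46.088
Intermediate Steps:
N(Q) = (-16 + Q)/(2*Q) (N(Q) = (Q - 16)/(Q + Q) = (-16 + Q)/((2*Q)) = (-16 + Q)*(1/(2*Q)) = (-16 + Q)/(2*Q))
N(17)*1567 = ((½)*(-16 + 17)/17)*1567 = ((½)*(1/17)*1)*1567 = (1/34)*1567 = 1567/34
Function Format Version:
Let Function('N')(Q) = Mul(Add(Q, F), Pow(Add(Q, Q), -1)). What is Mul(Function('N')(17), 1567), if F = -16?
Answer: Rational(1567, 34) ≈ 46.088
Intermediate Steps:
Function('N')(Q) = Mul(Rational(1, 2), Pow(Q, -1), Add(-16, Q)) (Function('N')(Q) = Mul(Add(Q, -16), Pow(Add(Q, Q), -1)) = Mul(Add(-16, Q), Pow(Mul(2, Q), -1)) = Mul(Add(-16, Q), Mul(Rational(1, 2), Pow(Q, -1))) = Mul(Rational(1, 2), Pow(Q, -1), Add(-16, Q)))
Mul(Function('N')(17), 1567) = Mul(Mul(Rational(1, 2), Pow(17, -1), Add(-16, 17)), 1567) = Mul(Mul(Rational(1, 2), Rational(1, 17), 1), 1567) = Mul(Rational(1, 34), 1567) = Rational(1567, 34)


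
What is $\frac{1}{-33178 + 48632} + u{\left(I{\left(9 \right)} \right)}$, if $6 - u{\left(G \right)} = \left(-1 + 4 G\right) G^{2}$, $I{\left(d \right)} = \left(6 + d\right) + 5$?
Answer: $- \frac{488253675}{15454} \approx -31594.0$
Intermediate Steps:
$I{\left(d \right)} = 11 + d$
$u{\left(G \right)} = 6 - G^{2} \left(-1 + 4 G\right)$ ($u{\left(G \right)} = 6 - \left(-1 + 4 G\right) G^{2} = 6 - G^{2} \left(-1 + 4 G\right)$)
$\frac{1}{-33178 + 48632} + u{\left(I{\left(9 \right)} \right)} = \frac{1}{-33178 + 48632} + \left(6 + \left(11 + 9\right)^{2} - 4 \left(11 + 9\right)^{3}\right) = \frac{1}{15454} + \left(6 + 20^{2} - 4 \cdot 20^{3}\right) = \frac{1}{15454} + \left(6 + 400 - 32000\right) = \frac{1}{15454} - 31594 = - \frac{488253675}{15454}$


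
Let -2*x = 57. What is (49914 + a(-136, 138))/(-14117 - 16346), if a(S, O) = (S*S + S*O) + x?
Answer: -99227/60926 ≈ -1.6286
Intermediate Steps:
x = -57/2 (x = -1/2*57 = -57/2 ≈ -28.500)
a(S, O) = -57/2 + S**2 + O*S (a(S, O) = (S*S + S*O) - 57/2 = (S**2 + O*S) - 57/2 = -57/2 + S**2 + O*S)
(49914 + a(-136, 138))/(-14117 - 16346) = (49914 + (-57/2 + (-136)**2 + 138*(-136)))/(-14117 - 16346) = (49914 + (-57/2 + 18496 - 18768))/(-30463) = (49914 - 601/2)*(-1/30463) = (99227/2)*(-1/30463) = -99227/60926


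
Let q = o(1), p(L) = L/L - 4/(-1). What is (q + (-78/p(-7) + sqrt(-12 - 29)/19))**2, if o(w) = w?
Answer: 1922744/9025 - 146*I*sqrt(41)/95 ≈ 213.05 - 9.8406*I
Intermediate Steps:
p(L) = 5 (p(L) = 1 - 4*(-1) = 1 + 4 = 5)
q = 1
(q + (-78/p(-7) + sqrt(-12 - 29)/19))**2 = (1 + (-78/5 + sqrt(-12 - 29)/19))**2 = (1 + (-78*1/5 + sqrt(-41)*(1/19)))**2 = (1 + (-78/5 + (I*sqrt(41))*(1/19)))**2 = (1 + (-78/5 + I*sqrt(41)/19))**2 = (-73/5 + I*sqrt(41)/19)**2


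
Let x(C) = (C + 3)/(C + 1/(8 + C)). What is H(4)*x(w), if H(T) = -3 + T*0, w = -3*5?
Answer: -126/53 ≈ -2.3774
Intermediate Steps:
w = -15
H(T) = -3 (H(T) = -3 + 0 = -3)
x(C) = (3 + C)/(C + 1/(8 + C))
H(4)*x(w) = -3*(24 + (-15)² + 11*(-15))/(1 + (-15)² + 8*(-15)) = -3*(24 + 225 - 165)/(1 + 225 - 120) = -3*84/106 = -3*42/53 = -126/53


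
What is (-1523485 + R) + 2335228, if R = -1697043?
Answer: -885300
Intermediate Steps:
(-1523485 + R) + 2335228 = (-1523485 - 1697043) + 2335228 = -3220528 + 2335228 = -885300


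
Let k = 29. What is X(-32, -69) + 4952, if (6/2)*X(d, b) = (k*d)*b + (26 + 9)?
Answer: 78923/3 ≈ 26308.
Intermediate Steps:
X(d, b) = 35/3 + 29*b*d/3 (X(d, b) = ((29*d)*b + (26 + 9))/3 = (29*b*d + 35)/3 = (35 + 29*b*d)/3 = 35/3 + 29*b*d/3)
X(-32, -69) + 4952 = (35/3 + (29/3)*(-69)*(-32)) + 4952 = (35/3 + 21344) + 4952 = 64067/3 + 4952 = 78923/3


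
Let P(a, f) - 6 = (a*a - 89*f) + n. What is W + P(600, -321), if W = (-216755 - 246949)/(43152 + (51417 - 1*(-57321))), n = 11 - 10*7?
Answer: 9835205256/25315 ≈ 3.8851e+5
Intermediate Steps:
n = -59 (n = 11 - 70 = -59)
P(a, f) = -53 + a² - 89*f (P(a, f) = 6 + ((a*a - 89*f) - 59) = 6 + ((a² - 89*f) - 59) = 6 + (-59 + a² - 89*f) = -53 + a² - 89*f)
W = -77284/25315 (W = -463704/(43152 + (51417 + 57321)) = -463704/(43152 + 108738) = -463704/151890 = -463704*1/151890 = -77284/25315 ≈ -3.0529)
W + P(600, -321) = -77284/25315 + (-53 + 600² - 89*(-321)) = -77284/25315 + (-53 + 360000 + 28569) = -77284/25315 + 388516 = 9835205256/25315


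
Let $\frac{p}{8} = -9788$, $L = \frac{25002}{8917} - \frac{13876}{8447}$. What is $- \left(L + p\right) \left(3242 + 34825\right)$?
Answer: $\frac{224516064289191498}{75321899} \approx 2.9808 \cdot 10^{9}$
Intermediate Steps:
$L = \frac{87459602}{75321899}$ ($L = 25002 \cdot \frac{1}{8917} - \frac{13876}{8447} = \frac{25002}{8917} - \frac{13876}{8447} = \frac{87459602}{75321899} \approx 1.1611$)
$p = -78304$ ($p = 8 \left(-9788\right) = -78304$)
$- \left(L + p\right) \left(3242 + 34825\right) = - \left(\frac{87459602}{75321899} - 78304\right) \left(3242 + 34825\right) = - \frac{\left(-5897918519694\right) 38067}{75321899} = \left(-1\right) \left(- \frac{224516064289191498}{75321899}\right) = \frac{224516064289191498}{75321899}$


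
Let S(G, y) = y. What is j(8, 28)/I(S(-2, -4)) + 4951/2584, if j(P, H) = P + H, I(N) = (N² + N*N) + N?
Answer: 57913/18088 ≈ 3.2017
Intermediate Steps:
I(N) = N + 2*N² (I(N) = (N² + N²) + N = 2*N² + N = N + 2*N²)
j(P, H) = H + P
j(8, 28)/I(S(-2, -4)) + 4951/2584 = (28 + 8)/((-4*(1 + 2*(-4)))) + 4951/2584 = 36/((-4*(1 - 8))) + 4951*(1/2584) = 36/((-4*(-7))) + 4951/2584 = 36/28 + 4951/2584 = 36*(1/28) + 4951/2584 = 9/7 + 4951/2584 = 57913/18088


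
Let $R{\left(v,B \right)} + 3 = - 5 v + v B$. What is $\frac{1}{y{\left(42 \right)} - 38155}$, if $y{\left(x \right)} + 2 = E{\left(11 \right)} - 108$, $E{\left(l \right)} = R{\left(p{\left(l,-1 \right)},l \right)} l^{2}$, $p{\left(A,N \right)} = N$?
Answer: $- \frac{1}{39354} \approx -2.541 \cdot 10^{-5}$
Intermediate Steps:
$R{\left(v,B \right)} = -3 - 5 v + B v$ ($R{\left(v,B \right)} = -3 + \left(- 5 v + v B\right) = -3 + \left(- 5 v + B v\right) = -3 - 5 v + B v$)
$E{\left(l \right)} = l^{2} \left(2 - l\right)$ ($E{\left(l \right)} = \left(-3 - -5 + l \left(-1\right)\right) l^{2} = \left(-3 + 5 - l\right) l^{2} = \left(2 - l\right) l^{2} = l^{2} \left(2 - l\right)$)
$y{\left(x \right)} = -1199$ ($y{\left(x \right)} = -2 + \left(11^{2} \left(2 - 11\right) - 108\right) = -2 + \left(121 \left(2 - 11\right) - 108\right) = -2 + \left(121 \left(-9\right) - 108\right) = -2 - 1197 = -1199$)
$\frac{1}{y{\left(42 \right)} - 38155} = \frac{1}{-1199 - 38155} = \frac{1}{-39354} = - \frac{1}{39354}$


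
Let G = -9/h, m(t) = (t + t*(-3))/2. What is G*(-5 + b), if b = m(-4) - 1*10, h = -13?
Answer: -99/13 ≈ -7.6154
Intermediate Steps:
m(t) = -t (m(t) = (t - 3*t)*(½) = -2*t*(½) = -t)
G = 9/13 (G = -9/(-13) = -9*(-1/13) = 9/13 ≈ 0.69231)
b = -6 (b = -1*(-4) - 1*10 = 4 - 10 = -6)
G*(-5 + b) = 9*(-5 - 6)/13 = (9/13)*(-11) = -99/13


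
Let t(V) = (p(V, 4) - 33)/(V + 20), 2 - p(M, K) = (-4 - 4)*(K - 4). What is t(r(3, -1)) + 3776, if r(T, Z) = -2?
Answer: 67937/18 ≈ 3774.3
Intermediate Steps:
p(M, K) = -30 + 8*K (p(M, K) = 2 - (-4 - 4)*(K - 4) = 2 - (-8)*(-4 + K) = 2 - (32 - 8*K) = 2 + (-32 + 8*K) = -30 + 8*K)
t(V) = -31/(20 + V) (t(V) = ((-30 + 8*4) - 33)/(V + 20) = ((-30 + 32) - 33)/(20 + V) = (2 - 33)/(20 + V) = -31/(20 + V))
t(r(3, -1)) + 3776 = -31/(20 - 2) + 3776 = -31/18 + 3776 = 67937/18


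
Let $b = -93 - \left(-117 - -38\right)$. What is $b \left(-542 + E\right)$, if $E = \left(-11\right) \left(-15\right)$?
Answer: $5278$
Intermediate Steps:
$E = 165$
$b = -14$ ($b = -93 - \left(-117 + 38\right) = -93 - -79 = -93 + 79 = -14$)
$b \left(-542 + E\right) = - 14 \left(-542 + 165\right) = \left(-14\right) \left(-377\right) = 5278$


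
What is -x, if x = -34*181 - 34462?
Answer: 40616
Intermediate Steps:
x = -40616 (x = -6154 - 34462 = -40616)
-x = -1*(-40616) = 40616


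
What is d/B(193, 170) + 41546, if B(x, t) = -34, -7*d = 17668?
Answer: 707544/17 ≈ 41620.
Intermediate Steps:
d = -2524 (d = -⅐*17668 = -2524)
d/B(193, 170) + 41546 = -2524/(-34) + 41546 = -2524*(-1/34) + 41546 = 1262/17 + 41546 = 707544/17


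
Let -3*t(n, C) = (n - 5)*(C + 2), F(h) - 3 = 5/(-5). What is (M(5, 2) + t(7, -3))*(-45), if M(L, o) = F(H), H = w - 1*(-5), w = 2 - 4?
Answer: -120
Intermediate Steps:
w = -2
H = 3 (H = -2 - 1*(-5) = -2 + 5 = 3)
F(h) = 2 (F(h) = 3 + 5/(-5) = 3 + 5*(-⅕) = 3 - 1 = 2)
M(L, o) = 2
t(n, C) = -(-5 + n)*(2 + C)/3 (t(n, C) = -(n - 5)*(C + 2)/3 = -(-5 + n)*(2 + C)/3)
(M(5, 2) + t(7, -3))*(-45) = (2 + (10/3 - ⅔*7 + (5/3)*(-3) - ⅓*(-3)*7))*(-45) = (2 + (10/3 - 14/3 - 5 + 7))*(-45) = (2 + ⅔)*(-45) = (8/3)*(-45) = -120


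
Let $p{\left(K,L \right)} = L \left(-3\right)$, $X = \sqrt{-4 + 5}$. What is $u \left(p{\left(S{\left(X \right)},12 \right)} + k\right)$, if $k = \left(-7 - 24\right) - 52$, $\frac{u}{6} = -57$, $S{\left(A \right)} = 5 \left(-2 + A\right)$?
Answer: $40698$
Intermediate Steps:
$X = 1$ ($X = \sqrt{1} = 1$)
$S{\left(A \right)} = -10 + 5 A$
$u = -342$ ($u = 6 \left(-57\right) = -342$)
$k = -83$ ($k = -31 - 52 = -83$)
$p{\left(K,L \right)} = - 3 L$
$u \left(p{\left(S{\left(X \right)},12 \right)} + k\right) = - 342 \left(\left(-3\right) 12 - 83\right) = - 342 \left(-36 - 83\right) = \left(-342\right) \left(-119\right) = 40698$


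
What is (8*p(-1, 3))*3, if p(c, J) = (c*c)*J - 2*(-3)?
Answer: 216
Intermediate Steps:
p(c, J) = 6 + J*c² (p(c, J) = c²*J + 6 = J*c² + 6 = 6 + J*c²)
(8*p(-1, 3))*3 = (8*(6 + 3*(-1)²))*3 = (8*(6 + 3*1))*3 = (8*(6 + 3))*3 = (8*9)*3 = 72*3 = 216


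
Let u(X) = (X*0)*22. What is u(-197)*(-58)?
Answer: 0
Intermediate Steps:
u(X) = 0 (u(X) = 0*22 = 0)
u(-197)*(-58) = 0*(-58) = 0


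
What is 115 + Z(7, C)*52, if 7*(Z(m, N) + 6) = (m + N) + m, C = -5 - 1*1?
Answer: -963/7 ≈ -137.57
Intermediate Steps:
C = -6 (C = -5 - 1 = -6)
Z(m, N) = -6 + N/7 + 2*m/7 (Z(m, N) = -6 + ((m + N) + m)/7 = -6 + ((N + m) + m)/7 = -6 + (N + 2*m)/7 = -6 + (N/7 + 2*m/7) = -6 + N/7 + 2*m/7)
115 + Z(7, C)*52 = 115 + (-6 + (1/7)*(-6) + (2/7)*7)*52 = 115 + (-6 - 6/7 + 2)*52 = 115 - 34/7*52 = 115 - 1768/7 = -963/7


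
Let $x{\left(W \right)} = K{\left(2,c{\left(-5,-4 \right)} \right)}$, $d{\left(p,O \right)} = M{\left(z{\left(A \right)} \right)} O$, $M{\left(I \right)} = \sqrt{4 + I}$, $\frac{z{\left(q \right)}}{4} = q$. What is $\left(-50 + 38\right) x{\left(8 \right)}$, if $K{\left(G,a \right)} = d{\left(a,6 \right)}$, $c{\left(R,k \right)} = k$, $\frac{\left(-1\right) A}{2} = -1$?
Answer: $- 144 \sqrt{3} \approx -249.42$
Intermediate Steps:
$A = 2$ ($A = \left(-2\right) \left(-1\right) = 2$)
$z{\left(q \right)} = 4 q$
$d{\left(p,O \right)} = 2 O \sqrt{3}$ ($d{\left(p,O \right)} = \sqrt{4 + 4 \cdot 2} O = \sqrt{4 + 8} O = \sqrt{12} O = 2 \sqrt{3} O = 2 O \sqrt{3}$)
$K{\left(G,a \right)} = 12 \sqrt{3}$ ($K{\left(G,a \right)} = 2 \cdot 6 \sqrt{3} = 12 \sqrt{3}$)
$x{\left(W \right)} = 12 \sqrt{3}$
$\left(-50 + 38\right) x{\left(8 \right)} = \left(-50 + 38\right) 12 \sqrt{3} = - 12 \cdot 12 \sqrt{3} = - 144 \sqrt{3}$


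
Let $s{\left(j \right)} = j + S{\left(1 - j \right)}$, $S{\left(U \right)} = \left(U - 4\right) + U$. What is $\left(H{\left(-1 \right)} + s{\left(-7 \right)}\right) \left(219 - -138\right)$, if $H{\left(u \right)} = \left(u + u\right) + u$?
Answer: $714$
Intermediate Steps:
$H{\left(u \right)} = 3 u$ ($H{\left(u \right)} = 2 u + u = 3 u$)
$S{\left(U \right)} = -4 + 2 U$ ($S{\left(U \right)} = \left(-4 + U\right) + U = -4 + 2 U$)
$s{\left(j \right)} = -2 - j$ ($s{\left(j \right)} = j + \left(-4 + 2 \left(1 - j\right)\right) = j - \left(2 + 2 j\right) = -2 - j$)
$\left(H{\left(-1 \right)} + s{\left(-7 \right)}\right) \left(219 - -138\right) = \left(3 \left(-1\right) - -5\right) \left(219 - -138\right) = \left(-3 + \left(-2 + 7\right)\right) \left(219 + 138\right) = \left(-3 + 5\right) 357 = 2 \cdot 357 = 714$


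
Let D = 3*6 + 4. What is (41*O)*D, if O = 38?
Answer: 34276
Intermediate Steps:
D = 22 (D = 18 + 4 = 22)
(41*O)*D = (41*38)*22 = 1558*22 = 34276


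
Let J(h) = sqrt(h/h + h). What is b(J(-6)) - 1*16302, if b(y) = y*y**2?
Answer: -16302 - 5*I*sqrt(5) ≈ -16302.0 - 11.18*I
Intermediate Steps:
J(h) = sqrt(1 + h)
b(y) = y**3
b(J(-6)) - 1*16302 = (sqrt(1 - 6))**3 - 1*16302 = (sqrt(-5))**3 - 16302 = (I*sqrt(5))**3 - 16302 = -5*I*sqrt(5) - 16302 = -16302 - 5*I*sqrt(5)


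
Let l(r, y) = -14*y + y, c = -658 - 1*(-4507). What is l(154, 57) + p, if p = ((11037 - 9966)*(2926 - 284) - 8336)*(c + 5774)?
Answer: 27148849517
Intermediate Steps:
c = 3849 (c = -658 + 4507 = 3849)
l(r, y) = -13*y
p = 27148850258 (p = ((11037 - 9966)*(2926 - 284) - 8336)*(3849 + 5774) = (1071*2642 - 8336)*9623 = (2829582 - 8336)*9623 = 2821246*9623 = 27148850258)
l(154, 57) + p = -13*57 + 27148850258 = -741 + 27148850258 = 27148849517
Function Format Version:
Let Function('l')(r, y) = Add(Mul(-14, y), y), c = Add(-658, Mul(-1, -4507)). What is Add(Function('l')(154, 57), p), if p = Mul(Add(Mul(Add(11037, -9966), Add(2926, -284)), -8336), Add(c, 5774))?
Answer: 27148849517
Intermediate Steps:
c = 3849 (c = Add(-658, 4507) = 3849)
Function('l')(r, y) = Mul(-13, y)
p = 27148850258 (p = Mul(Add(Mul(Add(11037, -9966), Add(2926, -284)), -8336), Add(3849, 5774)) = Mul(Add(Mul(1071, 2642), -8336), 9623) = Mul(Add(2829582, -8336), 9623) = Mul(2821246, 9623) = 27148850258)
Add(Function('l')(154, 57), p) = Add(Mul(-13, 57), 27148850258) = Add(-741, 27148850258) = 27148849517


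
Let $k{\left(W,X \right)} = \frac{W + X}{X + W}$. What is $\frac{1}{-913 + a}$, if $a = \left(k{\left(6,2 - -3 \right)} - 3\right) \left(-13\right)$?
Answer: $- \frac{1}{887} \approx -0.0011274$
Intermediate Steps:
$k{\left(W,X \right)} = 1$ ($k{\left(W,X \right)} = \frac{W + X}{W + X} = 1$)
$a = 26$ ($a = \left(1 - 3\right) \left(-13\right) = \left(-2\right) \left(-13\right) = 26$)
$\frac{1}{-913 + a} = \frac{1}{-913 + 26} = \frac{1}{-887} = - \frac{1}{887}$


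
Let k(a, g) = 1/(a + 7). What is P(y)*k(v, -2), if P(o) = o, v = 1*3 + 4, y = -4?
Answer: -2/7 ≈ -0.28571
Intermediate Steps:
v = 7 (v = 3 + 4 = 7)
k(a, g) = 1/(7 + a)
P(y)*k(v, -2) = -4/(7 + 7) = -4/14 = -4*1/14 = -2/7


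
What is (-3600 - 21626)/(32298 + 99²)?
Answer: -25226/42099 ≈ -0.59921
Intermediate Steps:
(-3600 - 21626)/(32298 + 99²) = -25226/(32298 + 9801) = -25226/42099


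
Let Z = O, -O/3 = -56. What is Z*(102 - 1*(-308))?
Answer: 68880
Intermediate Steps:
O = 168 (O = -3*(-56) = 168)
Z = 168
Z*(102 - 1*(-308)) = 168*(102 - 1*(-308)) = 168*(102 + 308) = 168*410 = 68880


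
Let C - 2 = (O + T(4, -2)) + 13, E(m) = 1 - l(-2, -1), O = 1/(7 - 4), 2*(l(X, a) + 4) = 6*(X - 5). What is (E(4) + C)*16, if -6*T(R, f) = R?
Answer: 1952/3 ≈ 650.67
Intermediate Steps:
T(R, f) = -R/6
l(X, a) = -19 + 3*X (l(X, a) = -4 + (6*(X - 5))/2 = -4 + (6*(-5 + X))/2 = -4 + (-30 + 6*X)/2 = -4 + (-15 + 3*X) = -19 + 3*X)
O = 1/3 ≈ 0.33333
E(m) = 26 (E(m) = 1 - (-19 + 3*(-2)) = 1 - (-19 - 6) = 1 - 1*(-25) = 1 + 25 = 26)
C = 44/3 (C = 2 + ((1/3 - 1/6*4) + 13) = 2 + ((1/3 - 2/3) + 13) = 2 + (-1/3 + 13) = 2 + 38/3 = 44/3 ≈ 14.667)
(E(4) + C)*16 = (26 + 44/3)*16 = (122/3)*16 = 1952/3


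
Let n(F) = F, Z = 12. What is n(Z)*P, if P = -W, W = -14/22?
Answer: 84/11 ≈ 7.6364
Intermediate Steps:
W = -7/11 (W = -14*1/22 = -7/11 ≈ -0.63636)
P = 7/11 (P = -1*(-7/11) = 7/11 ≈ 0.63636)
n(Z)*P = 12*(7/11) = 84/11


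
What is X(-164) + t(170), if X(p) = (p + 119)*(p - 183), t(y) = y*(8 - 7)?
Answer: 15785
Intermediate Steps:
t(y) = y (t(y) = y*1 = y)
X(p) = (-183 + p)*(119 + p) (X(p) = (119 + p)*(-183 + p) = (-183 + p)*(119 + p))
X(-164) + t(170) = (-21777 + (-164)² - 64*(-164)) + 170 = (-21777 + 26896 + 10496) + 170 = 15615 + 170 = 15785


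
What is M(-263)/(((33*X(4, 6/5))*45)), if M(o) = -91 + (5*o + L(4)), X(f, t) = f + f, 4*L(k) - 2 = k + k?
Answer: -2807/23760 ≈ -0.11814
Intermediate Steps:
L(k) = ½ + k/2 (L(k) = ½ + (k + k)/4 = ½ + (2*k)/4 = ½ + k/2)
X(f, t) = 2*f
M(o) = -177/2 + 5*o (M(o) = -91 + (5*o + (½ + (½)*4)) = -91 + (5*o + (½ + 2)) = -91 + (5*o + 5/2) = -91 + (5/2 + 5*o) = -177/2 + 5*o)
M(-263)/(((33*X(4, 6/5))*45)) = (-177/2 + 5*(-263))/(((33*(2*4))*45)) = (-177/2 - 1315)/(((33*8)*45)) = -2807/(2*(264*45)) = -2807/2/11880 = -2807/2*1/11880 = -2807/23760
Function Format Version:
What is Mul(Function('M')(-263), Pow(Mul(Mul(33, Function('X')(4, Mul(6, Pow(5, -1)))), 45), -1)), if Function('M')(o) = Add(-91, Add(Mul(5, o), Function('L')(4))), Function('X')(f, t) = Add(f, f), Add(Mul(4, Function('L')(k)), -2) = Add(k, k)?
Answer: Rational(-2807, 23760) ≈ -0.11814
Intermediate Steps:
Function('L')(k) = Add(Rational(1, 2), Mul(Rational(1, 2), k)) (Function('L')(k) = Add(Rational(1, 2), Mul(Rational(1, 4), Add(k, k))) = Add(Rational(1, 2), Mul(Rational(1, 4), Mul(2, k))) = Add(Rational(1, 2), Mul(Rational(1, 2), k)))
Function('X')(f, t) = Mul(2, f)
Function('M')(o) = Add(Rational(-177, 2), Mul(5, o)) (Function('M')(o) = Add(-91, Add(Mul(5, o), Add(Rational(1, 2), Mul(Rational(1, 2), 4)))) = Add(-91, Add(Mul(5, o), Add(Rational(1, 2), 2))) = Add(-91, Add(Mul(5, o), Rational(5, 2))) = Add(-91, Add(Rational(5, 2), Mul(5, o))) = Add(Rational(-177, 2), Mul(5, o)))
Mul(Function('M')(-263), Pow(Mul(Mul(33, Function('X')(4, Mul(6, Pow(5, -1)))), 45), -1)) = Mul(Add(Rational(-177, 2), Mul(5, -263)), Pow(Mul(Mul(33, Mul(2, 4)), 45), -1)) = Mul(Add(Rational(-177, 2), -1315), Pow(Mul(Mul(33, 8), 45), -1)) = Mul(Rational(-2807, 2), Pow(Mul(264, 45), -1)) = Mul(Rational(-2807, 2), Pow(11880, -1)) = Mul(Rational(-2807, 2), Rational(1, 11880)) = Rational(-2807, 23760)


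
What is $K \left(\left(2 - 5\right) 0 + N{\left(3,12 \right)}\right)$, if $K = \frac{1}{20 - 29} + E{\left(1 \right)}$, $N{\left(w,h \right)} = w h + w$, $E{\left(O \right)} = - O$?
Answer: $- \frac{130}{3} \approx -43.333$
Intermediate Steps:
$N{\left(w,h \right)} = w + h w$ ($N{\left(w,h \right)} = h w + w = w + h w$)
$K = - \frac{10}{9}$ ($K = \frac{1}{20 - 29} - 1 = \frac{1}{-9} - 1 = - \frac{1}{9} - 1 = - \frac{10}{9} \approx -1.1111$)
$K \left(\left(2 - 5\right) 0 + N{\left(3,12 \right)}\right) = - \frac{10 \left(\left(2 - 5\right) 0 + 3 \left(1 + 12\right)\right)}{9} = - \frac{10 \left(\left(-3\right) 0 + 3 \cdot 13\right)}{9} = - \frac{10 \left(0 + 39\right)}{9} = \left(- \frac{10}{9}\right) 39 = - \frac{130}{3}$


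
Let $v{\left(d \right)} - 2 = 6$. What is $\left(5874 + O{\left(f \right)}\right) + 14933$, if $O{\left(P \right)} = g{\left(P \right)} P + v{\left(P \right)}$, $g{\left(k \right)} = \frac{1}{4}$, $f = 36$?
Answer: $20824$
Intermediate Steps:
$v{\left(d \right)} = 8$ ($v{\left(d \right)} = 2 + 6 = 8$)
$g{\left(k \right)} = \frac{1}{4}$
$O{\left(P \right)} = 8 + \frac{P}{4}$ ($O{\left(P \right)} = \frac{P}{4} + 8 = 8 + \frac{P}{4}$)
$\left(5874 + O{\left(f \right)}\right) + 14933 = \left(5874 + \left(8 + \frac{1}{4} \cdot 36\right)\right) + 14933 = \left(5874 + \left(8 + 9\right)\right) + 14933 = \left(5874 + 17\right) + 14933 = 5891 + 14933 = 20824$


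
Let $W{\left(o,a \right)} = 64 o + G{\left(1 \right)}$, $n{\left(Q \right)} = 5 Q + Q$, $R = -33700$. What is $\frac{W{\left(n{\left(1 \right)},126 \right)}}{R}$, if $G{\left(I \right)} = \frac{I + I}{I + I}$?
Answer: $- \frac{77}{6740} \approx -0.011424$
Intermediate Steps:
$n{\left(Q \right)} = 6 Q$
$G{\left(I \right)} = 1$ ($G{\left(I \right)} = \frac{2 I}{2 I} = 2 I \frac{1}{2 I} = 1$)
$W{\left(o,a \right)} = 1 + 64 o$ ($W{\left(o,a \right)} = 64 o + 1 = 1 + 64 o$)
$\frac{W{\left(n{\left(1 \right)},126 \right)}}{R} = \frac{1 + 64 \cdot 6 \cdot 1}{-33700} = \left(1 + 64 \cdot 6\right) \left(- \frac{1}{33700}\right) = \left(1 + 384\right) \left(- \frac{1}{33700}\right) = 385 \left(- \frac{1}{33700}\right) = - \frac{77}{6740}$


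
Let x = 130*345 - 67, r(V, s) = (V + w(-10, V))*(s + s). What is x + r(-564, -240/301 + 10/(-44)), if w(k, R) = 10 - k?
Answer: 151967553/3311 ≈ 45898.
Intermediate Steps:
r(V, s) = 2*s*(20 + V) (r(V, s) = (V + (10 - 1*(-10)))*(s + s) = (V + (10 + 10))*(2*s) = (V + 20)*(2*s) = (20 + V)*(2*s) = 2*s*(20 + V))
x = 44783 (x = 44850 - 67 = 44783)
x + r(-564, -240/301 + 10/(-44)) = 44783 + 2*(-240/301 + 10/(-44))*(20 - 564) = 44783 + 2*(-240*1/301 + 10*(-1/44))*(-544) = 44783 + 2*(-240/301 - 5/22)*(-544) = 44783 + 2*(-6785/6622)*(-544) = 44783 + 3691040/3311 = 151967553/3311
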